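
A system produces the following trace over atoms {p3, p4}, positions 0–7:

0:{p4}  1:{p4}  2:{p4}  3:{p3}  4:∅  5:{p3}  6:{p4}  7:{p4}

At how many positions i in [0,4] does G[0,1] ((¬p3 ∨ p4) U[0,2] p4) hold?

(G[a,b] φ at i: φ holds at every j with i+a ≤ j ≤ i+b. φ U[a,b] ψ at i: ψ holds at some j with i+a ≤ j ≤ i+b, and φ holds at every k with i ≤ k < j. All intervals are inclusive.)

2

Evaluate at each i in [0,4]:
  i=0: ✓ (all of [0,1])
  i=1: ✓ (all of [1,2])
  i=2: ✗ (fails at j=3)
  i=3: ✗ (fails at j=3)
  i=4: ✗ (fails at j=4)
Positions where it holds: {0, 1} → 2.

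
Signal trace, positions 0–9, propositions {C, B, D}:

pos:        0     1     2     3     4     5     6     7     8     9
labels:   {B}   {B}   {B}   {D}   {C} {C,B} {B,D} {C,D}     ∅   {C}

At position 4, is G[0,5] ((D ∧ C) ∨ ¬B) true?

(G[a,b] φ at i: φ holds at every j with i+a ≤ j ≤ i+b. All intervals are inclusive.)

Check ((D ∧ C) ∨ ¬B) at every j in [4,9]:
  j=4: true
  j=5: false
  j=6: false
  j=7: true
  j=8: true
  j=9: true
Fails at j=5 → formula fails.

Does not hold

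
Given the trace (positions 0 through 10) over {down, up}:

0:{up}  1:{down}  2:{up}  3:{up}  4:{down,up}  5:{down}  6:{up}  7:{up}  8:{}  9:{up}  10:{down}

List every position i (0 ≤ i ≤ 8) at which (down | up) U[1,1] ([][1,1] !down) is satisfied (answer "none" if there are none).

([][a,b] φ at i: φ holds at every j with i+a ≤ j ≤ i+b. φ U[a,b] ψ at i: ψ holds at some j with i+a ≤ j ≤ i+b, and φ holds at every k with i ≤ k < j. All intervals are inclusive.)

0, 1, 4, 5, 6, 7

Evaluate at each i in [0,8]:
  i=0: ✓ (rhs at j=1; lhs holds on [0,0])
  i=1: ✓ (rhs at j=2; lhs holds on [1,1])
  i=2: ✗ (no rhs in [3,3])
  i=3: ✗ (no rhs in [4,4])
  i=4: ✓ (rhs at j=5; lhs holds on [4,4])
  i=5: ✓ (rhs at j=6; lhs holds on [5,5])
  i=6: ✓ (rhs at j=7; lhs holds on [6,6])
  i=7: ✓ (rhs at j=8; lhs holds on [7,7])
  i=8: ✗ (no rhs in [9,9])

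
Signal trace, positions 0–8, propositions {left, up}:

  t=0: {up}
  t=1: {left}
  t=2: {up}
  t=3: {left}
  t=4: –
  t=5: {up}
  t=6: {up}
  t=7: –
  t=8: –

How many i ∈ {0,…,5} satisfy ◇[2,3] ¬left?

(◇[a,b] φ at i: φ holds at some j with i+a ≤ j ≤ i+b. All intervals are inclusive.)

6

Evaluate at each i in [0,5]:
  i=0: ✓ (witness j=2)
  i=1: ✓ (witness j=4)
  i=2: ✓ (witness j=4)
  i=3: ✓ (witness j=5)
  i=4: ✓ (witness j=6)
  i=5: ✓ (witness j=7)
Positions where it holds: {0, 1, 2, 3, 4, 5} → 6.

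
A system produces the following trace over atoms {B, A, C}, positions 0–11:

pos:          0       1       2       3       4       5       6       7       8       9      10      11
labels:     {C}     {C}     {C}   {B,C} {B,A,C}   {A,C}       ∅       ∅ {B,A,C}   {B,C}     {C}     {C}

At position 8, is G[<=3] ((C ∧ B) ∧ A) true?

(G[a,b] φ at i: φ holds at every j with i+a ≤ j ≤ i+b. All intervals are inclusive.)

False

Check ((C ∧ B) ∧ A) at every j in [8,11]:
  j=8: true
  j=9: false
  j=10: false
  j=11: false
Fails at j=9 → formula fails.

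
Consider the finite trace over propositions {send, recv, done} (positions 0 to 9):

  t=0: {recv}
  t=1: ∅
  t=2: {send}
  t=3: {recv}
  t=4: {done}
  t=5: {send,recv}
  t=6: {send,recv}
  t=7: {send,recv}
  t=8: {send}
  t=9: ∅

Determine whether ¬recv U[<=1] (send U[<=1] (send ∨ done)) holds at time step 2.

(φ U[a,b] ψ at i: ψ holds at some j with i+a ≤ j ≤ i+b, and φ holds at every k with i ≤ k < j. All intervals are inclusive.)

Holds

Need some j in [2,3] with (send U[<=1] (send ∨ done)), and ¬recv at every k in [2,j-1].
  j=2: (send U[<=1] (send ∨ done)) holds; no prefix to check → satisfied.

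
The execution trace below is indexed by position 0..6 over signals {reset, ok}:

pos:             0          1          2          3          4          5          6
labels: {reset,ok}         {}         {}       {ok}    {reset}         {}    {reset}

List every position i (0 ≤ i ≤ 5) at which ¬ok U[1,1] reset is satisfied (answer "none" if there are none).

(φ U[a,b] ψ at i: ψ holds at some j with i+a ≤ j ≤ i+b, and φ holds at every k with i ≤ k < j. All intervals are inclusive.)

5

Evaluate at each i in [0,5]:
  i=0: ✗ (no rhs in [1,1])
  i=1: ✗ (no rhs in [2,2])
  i=2: ✗ (no rhs in [3,3])
  i=3: ✗ (lhs fails at k=3 before rhs at j=4)
  i=4: ✗ (no rhs in [5,5])
  i=5: ✓ (rhs at j=6; lhs holds on [5,5])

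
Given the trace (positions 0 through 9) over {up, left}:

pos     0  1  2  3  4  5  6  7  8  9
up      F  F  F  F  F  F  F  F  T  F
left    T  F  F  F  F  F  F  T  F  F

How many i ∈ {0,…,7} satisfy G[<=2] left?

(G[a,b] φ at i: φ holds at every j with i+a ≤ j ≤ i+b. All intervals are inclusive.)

Evaluate at each i in [0,7]:
  i=0: ✗ (fails at j=1)
  i=1: ✗ (fails at j=1)
  i=2: ✗ (fails at j=2)
  i=3: ✗ (fails at j=3)
  i=4: ✗ (fails at j=4)
  i=5: ✗ (fails at j=5)
  i=6: ✗ (fails at j=6)
  i=7: ✗ (fails at j=8)
Positions where it holds: {} → 0.

0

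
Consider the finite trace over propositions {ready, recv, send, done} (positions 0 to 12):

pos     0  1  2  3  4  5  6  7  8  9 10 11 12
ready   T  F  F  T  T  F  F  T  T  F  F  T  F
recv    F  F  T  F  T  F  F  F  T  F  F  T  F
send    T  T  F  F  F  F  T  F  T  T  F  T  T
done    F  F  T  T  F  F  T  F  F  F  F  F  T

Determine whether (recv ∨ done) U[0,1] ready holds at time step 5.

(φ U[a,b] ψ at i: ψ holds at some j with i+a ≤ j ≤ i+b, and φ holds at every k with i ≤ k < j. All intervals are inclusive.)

Need some j in [5,6] with ready, and (recv ∨ done) at every k in [5,j-1].
  j=5: ready false.
  j=6: ready false.
No j in the window works → until fails.

No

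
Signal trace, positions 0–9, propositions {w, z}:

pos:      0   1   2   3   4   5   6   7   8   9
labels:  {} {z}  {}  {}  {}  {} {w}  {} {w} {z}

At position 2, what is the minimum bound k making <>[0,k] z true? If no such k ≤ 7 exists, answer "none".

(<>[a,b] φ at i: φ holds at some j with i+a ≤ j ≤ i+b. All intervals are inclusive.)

Scan j = 2,3,… for z:
  j=2: fails
  j=3: fails
  j=4: fails
  j=5: fails
  j=6: fails
  j=7: fails
  j=8: fails
  j=9: holds
First hit at j=9, so smallest k = 9-2 = 7.

7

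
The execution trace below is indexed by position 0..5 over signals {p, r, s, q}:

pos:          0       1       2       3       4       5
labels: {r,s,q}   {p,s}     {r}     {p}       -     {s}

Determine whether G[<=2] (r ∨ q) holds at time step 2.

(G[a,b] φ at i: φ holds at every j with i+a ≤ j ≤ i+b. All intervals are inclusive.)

False

Check (r ∨ q) at every j in [2,4]:
  j=2: true
  j=3: false
  j=4: false
Fails at j=3 → formula fails.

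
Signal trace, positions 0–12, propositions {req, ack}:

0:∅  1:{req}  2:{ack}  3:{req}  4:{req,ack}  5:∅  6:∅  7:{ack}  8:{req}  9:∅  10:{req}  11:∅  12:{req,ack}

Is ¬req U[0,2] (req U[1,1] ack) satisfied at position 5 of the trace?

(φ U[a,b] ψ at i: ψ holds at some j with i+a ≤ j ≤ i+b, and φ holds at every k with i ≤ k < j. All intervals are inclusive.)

No

Need some j in [5,7] with (req U[1,1] ack), and ¬req at every k in [5,j-1].
  j=5: (req U[1,1] ack) — fails.
  j=6: (req U[1,1] ack) — fails.
  j=7: (req U[1,1] ack) — fails.
No j in the window works → until fails.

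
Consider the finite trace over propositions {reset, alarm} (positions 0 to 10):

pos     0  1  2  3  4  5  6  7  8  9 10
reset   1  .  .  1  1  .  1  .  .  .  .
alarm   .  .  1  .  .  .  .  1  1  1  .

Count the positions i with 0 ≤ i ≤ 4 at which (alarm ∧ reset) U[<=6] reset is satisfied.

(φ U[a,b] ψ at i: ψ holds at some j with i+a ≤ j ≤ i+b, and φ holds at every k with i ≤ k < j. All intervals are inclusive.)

Evaluate at each i in [0,4]:
  i=0: ✓ (rhs at j=0)
  i=1: ✗ (lhs fails at k=1 before rhs at j=3)
  i=2: ✗ (lhs fails at k=2 before rhs at j=3)
  i=3: ✓ (rhs at j=3)
  i=4: ✓ (rhs at j=4)
Positions where it holds: {0, 3, 4} → 3.

3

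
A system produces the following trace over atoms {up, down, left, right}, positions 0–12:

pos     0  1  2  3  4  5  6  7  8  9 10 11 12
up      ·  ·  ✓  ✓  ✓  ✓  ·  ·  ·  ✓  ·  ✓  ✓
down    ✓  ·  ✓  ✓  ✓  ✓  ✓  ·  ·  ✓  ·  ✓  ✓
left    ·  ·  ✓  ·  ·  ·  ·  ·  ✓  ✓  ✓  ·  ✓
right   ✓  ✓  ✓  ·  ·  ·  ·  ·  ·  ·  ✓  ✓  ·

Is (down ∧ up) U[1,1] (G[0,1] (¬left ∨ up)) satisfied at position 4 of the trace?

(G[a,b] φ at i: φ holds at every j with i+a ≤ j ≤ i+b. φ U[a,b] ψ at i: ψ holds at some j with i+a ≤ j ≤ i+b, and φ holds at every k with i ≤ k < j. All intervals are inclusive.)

Need some j in [5,5] with G[0,1] (¬left ∨ up), and (down ∧ up) at every k in [4,j-1].
  j=5: G[0,1] (¬left ∨ up) holds; (down ∧ up) holds at every k in [4,4] → satisfied.

True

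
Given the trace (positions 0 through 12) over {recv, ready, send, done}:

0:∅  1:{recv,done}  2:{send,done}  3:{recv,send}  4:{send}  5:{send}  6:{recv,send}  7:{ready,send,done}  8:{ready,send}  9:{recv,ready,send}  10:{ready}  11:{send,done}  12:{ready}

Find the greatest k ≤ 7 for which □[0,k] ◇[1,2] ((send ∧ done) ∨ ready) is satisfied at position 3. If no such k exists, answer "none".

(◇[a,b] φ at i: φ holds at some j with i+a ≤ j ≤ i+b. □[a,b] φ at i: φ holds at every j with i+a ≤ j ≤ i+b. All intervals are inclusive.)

none

◇[1,2] ((send ∧ done) ∨ ready) must hold from j=3 onward; find where it first fails.
  j=3: fails → no k works.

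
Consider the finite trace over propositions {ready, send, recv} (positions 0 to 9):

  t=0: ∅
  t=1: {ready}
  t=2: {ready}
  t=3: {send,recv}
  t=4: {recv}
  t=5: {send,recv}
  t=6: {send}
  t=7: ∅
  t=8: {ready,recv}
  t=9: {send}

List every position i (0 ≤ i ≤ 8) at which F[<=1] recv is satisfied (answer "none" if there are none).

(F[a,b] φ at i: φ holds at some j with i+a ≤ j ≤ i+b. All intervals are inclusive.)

2, 3, 4, 5, 7, 8

Evaluate at each i in [0,8]:
  i=0: ✗ (none in [0,1])
  i=1: ✗ (none in [1,2])
  i=2: ✓ (witness j=3)
  i=3: ✓ (witness j=3)
  i=4: ✓ (witness j=4)
  i=5: ✓ (witness j=5)
  i=6: ✗ (none in [6,7])
  i=7: ✓ (witness j=8)
  i=8: ✓ (witness j=8)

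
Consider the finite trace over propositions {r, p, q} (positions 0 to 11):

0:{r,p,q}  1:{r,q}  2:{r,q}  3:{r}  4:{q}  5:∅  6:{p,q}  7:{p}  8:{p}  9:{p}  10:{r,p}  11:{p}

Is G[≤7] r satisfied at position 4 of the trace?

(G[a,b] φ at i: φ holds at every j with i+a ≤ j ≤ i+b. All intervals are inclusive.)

Check r at every j in [4,11]:
  j=4: false
  j=5: false
  j=6: false
  j=7: false
  j=8: false
  j=9: false
  j=10: true
  j=11: false
Fails at j=4 → formula fails.

Does not hold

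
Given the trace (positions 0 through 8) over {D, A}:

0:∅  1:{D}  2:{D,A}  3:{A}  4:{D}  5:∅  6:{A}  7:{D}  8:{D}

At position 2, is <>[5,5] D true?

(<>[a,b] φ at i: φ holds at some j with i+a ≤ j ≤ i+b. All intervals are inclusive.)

Check D at each j in [7,7]:
  j=7: true
Found at j=7 → formula holds.

True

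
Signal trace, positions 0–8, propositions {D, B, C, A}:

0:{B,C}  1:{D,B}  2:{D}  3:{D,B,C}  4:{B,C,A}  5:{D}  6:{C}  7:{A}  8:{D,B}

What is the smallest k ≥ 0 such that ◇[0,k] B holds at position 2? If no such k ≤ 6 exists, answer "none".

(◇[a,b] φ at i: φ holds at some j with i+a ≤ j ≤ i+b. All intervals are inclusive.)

1

Scan j = 2,3,… for B:
  j=2: fails
  j=3: holds
First hit at j=3, so smallest k = 3-2 = 1.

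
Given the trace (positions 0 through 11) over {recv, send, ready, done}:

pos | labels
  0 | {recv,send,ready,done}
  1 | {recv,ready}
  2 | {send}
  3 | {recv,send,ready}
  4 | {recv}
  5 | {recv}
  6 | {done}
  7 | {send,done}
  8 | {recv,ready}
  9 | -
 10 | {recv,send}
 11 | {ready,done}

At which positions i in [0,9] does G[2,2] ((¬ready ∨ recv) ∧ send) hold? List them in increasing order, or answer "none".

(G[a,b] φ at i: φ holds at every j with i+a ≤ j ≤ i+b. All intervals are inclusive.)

Evaluate at each i in [0,9]:
  i=0: ✓ (all of [2,2])
  i=1: ✓ (all of [3,3])
  i=2: ✗ (fails at j=4)
  i=3: ✗ (fails at j=5)
  i=4: ✗ (fails at j=6)
  i=5: ✓ (all of [7,7])
  i=6: ✗ (fails at j=8)
  i=7: ✗ (fails at j=9)
  i=8: ✓ (all of [10,10])
  i=9: ✗ (fails at j=11)

0, 1, 5, 8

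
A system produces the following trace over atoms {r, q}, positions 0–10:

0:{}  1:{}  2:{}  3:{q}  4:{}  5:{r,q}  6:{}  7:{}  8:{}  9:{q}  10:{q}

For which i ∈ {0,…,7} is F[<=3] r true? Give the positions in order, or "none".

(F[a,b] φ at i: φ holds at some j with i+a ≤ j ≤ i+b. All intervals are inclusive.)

2, 3, 4, 5

Evaluate at each i in [0,7]:
  i=0: ✗ (none in [0,3])
  i=1: ✗ (none in [1,4])
  i=2: ✓ (witness j=5)
  i=3: ✓ (witness j=5)
  i=4: ✓ (witness j=5)
  i=5: ✓ (witness j=5)
  i=6: ✗ (none in [6,9])
  i=7: ✗ (none in [7,10])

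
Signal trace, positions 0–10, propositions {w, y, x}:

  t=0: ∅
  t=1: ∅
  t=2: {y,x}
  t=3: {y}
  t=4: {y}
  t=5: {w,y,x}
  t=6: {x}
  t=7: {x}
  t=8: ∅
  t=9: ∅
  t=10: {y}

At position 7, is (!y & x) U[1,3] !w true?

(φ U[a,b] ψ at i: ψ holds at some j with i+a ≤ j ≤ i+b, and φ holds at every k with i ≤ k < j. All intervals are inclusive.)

Yes

Need some j in [8,10] with !w, and (!y & x) at every k in [7,j-1].
  j=8: !w holds; (!y & x) holds at every k in [7,7] → satisfied.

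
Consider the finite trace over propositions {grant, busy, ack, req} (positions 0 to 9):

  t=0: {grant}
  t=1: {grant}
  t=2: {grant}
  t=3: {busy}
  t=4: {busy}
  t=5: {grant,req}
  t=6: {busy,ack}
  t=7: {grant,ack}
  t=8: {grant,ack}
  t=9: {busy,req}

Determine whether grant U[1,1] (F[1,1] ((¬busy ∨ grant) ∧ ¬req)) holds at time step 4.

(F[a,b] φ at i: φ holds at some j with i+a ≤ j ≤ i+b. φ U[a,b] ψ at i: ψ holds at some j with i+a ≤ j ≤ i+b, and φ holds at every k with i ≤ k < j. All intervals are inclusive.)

Does not hold

Need some j in [5,5] with F[1,1] ((¬busy ∨ grant) ∧ ¬req), and grant at every k in [4,j-1].
  j=5: F[1,1] ((¬busy ∨ grant) ∧ ¬req) — fails (none in [6,6]).
No j in the window works → until fails.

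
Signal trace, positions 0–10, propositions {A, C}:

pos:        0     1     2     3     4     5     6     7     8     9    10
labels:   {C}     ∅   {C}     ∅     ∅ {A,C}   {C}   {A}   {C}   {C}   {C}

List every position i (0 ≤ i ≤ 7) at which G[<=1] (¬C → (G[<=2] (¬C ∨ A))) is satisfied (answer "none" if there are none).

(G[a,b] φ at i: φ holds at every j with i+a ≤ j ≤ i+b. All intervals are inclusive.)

2, 5

Evaluate at each i in [0,7]:
  i=0: ✗ (fails at j=1)
  i=1: ✗ (fails at j=1)
  i=2: ✓ (all of [2,3])
  i=3: ✗ (fails at j=4)
  i=4: ✗ (fails at j=4)
  i=5: ✓ (all of [5,6])
  i=6: ✗ (fails at j=7)
  i=7: ✗ (fails at j=7)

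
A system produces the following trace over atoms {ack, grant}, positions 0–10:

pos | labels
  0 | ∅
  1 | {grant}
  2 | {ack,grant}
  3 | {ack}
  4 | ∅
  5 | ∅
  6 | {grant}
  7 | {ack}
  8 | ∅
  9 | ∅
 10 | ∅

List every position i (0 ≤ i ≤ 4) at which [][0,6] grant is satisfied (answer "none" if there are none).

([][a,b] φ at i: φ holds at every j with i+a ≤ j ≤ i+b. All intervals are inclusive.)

Evaluate at each i in [0,4]:
  i=0: ✗ (fails at j=0)
  i=1: ✗ (fails at j=3)
  i=2: ✗ (fails at j=3)
  i=3: ✗ (fails at j=3)
  i=4: ✗ (fails at j=4)

none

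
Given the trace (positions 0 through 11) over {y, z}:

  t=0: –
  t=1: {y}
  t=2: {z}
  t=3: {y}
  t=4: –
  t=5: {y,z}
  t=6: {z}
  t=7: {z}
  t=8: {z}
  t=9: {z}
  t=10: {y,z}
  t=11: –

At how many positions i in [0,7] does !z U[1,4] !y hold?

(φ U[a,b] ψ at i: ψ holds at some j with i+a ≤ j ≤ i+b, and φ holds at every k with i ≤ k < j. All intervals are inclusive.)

3

Evaluate at each i in [0,7]:
  i=0: ✓ (rhs at j=2; lhs holds on [0,1])
  i=1: ✓ (rhs at j=2; lhs holds on [1,1])
  i=2: ✗ (lhs fails at k=2 before rhs at j=4)
  i=3: ✓ (rhs at j=4; lhs holds on [3,3])
  i=4: ✗ (lhs fails at k=5 before rhs at j=6)
  i=5: ✗ (lhs fails at k=5 before rhs at j=6)
  i=6: ✗ (lhs fails at k=6 before rhs at j=7)
  i=7: ✗ (lhs fails at k=7 before rhs at j=8)
Positions where it holds: {0, 1, 3} → 3.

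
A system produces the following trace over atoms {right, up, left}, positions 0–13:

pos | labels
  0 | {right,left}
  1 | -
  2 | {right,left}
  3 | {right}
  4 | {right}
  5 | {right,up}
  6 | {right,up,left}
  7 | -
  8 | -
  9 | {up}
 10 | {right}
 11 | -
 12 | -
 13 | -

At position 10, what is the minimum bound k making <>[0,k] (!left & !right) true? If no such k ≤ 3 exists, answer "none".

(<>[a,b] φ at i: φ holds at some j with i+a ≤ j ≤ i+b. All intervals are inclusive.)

1

Scan j = 10,11,… for (!left & !right):
  j=10: fails
  j=11: holds
First hit at j=11, so smallest k = 11-10 = 1.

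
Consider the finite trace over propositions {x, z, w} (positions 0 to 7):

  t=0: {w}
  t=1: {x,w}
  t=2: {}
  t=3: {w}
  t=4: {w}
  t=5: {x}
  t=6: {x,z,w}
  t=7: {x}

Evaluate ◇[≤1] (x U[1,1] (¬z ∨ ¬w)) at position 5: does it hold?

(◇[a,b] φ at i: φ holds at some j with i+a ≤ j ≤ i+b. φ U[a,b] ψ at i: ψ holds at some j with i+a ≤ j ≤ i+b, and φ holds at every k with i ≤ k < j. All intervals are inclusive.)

Yes

Check (x U[1,1] (¬z ∨ ¬w)) at each j in [5,6]:
  j=5: fails
  j=6: holds
Found at j=6 → formula holds.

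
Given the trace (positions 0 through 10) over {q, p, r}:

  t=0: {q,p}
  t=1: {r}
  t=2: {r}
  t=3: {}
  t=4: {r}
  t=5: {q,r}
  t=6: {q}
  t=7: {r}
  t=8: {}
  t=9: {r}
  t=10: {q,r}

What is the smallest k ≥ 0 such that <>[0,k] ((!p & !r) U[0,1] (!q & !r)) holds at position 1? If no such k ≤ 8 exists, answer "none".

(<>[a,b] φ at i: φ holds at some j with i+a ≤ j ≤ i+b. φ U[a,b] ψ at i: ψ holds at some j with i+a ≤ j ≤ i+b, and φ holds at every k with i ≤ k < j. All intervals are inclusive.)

Scan j = 1,2,… for ((!p & !r) U[0,1] (!q & !r)):
  j=1: fails
  j=2: fails
  j=3: holds
First hit at j=3, so smallest k = 3-1 = 2.

2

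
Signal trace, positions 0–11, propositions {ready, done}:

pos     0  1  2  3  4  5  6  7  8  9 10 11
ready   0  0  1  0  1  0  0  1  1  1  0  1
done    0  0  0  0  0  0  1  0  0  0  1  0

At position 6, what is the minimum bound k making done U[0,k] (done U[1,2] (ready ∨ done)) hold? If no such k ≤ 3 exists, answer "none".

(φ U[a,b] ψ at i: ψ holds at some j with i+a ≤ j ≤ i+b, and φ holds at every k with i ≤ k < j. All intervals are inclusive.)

0

Need earliest j ≥ 6 with (done U[1,2] (ready ∨ done)), and done at every k in [6,j-1].
  j=6: rhs holds (empty prefix). k = 0.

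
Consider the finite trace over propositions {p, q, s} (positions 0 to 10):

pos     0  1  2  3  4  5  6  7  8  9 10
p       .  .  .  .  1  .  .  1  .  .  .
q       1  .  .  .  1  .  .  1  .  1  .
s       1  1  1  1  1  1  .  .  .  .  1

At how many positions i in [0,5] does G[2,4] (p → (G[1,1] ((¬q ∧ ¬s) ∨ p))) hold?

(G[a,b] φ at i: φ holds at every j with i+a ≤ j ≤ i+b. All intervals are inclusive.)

Evaluate at each i in [0,5]:
  i=0: ✗ (fails at j=4)
  i=1: ✗ (fails at j=4)
  i=2: ✗ (fails at j=4)
  i=3: ✓ (all of [5,7])
  i=4: ✓ (all of [6,8])
  i=5: ✓ (all of [7,9])
Positions where it holds: {3, 4, 5} → 3.

3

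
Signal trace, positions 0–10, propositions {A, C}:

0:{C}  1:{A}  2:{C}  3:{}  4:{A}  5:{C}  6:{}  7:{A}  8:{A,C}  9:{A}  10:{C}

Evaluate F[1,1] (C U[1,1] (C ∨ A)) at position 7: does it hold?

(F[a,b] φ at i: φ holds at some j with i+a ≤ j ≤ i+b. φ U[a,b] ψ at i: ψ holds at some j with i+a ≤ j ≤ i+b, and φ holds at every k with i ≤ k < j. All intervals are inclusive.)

True

Check (C U[1,1] (C ∨ A)) at each j in [8,8]:
  j=8: holds
Found at j=8 → formula holds.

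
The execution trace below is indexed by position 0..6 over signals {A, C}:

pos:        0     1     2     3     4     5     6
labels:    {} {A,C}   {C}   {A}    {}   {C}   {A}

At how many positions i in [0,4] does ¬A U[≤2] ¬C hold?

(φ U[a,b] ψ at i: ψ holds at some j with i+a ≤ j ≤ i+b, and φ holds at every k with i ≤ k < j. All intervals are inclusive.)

Evaluate at each i in [0,4]:
  i=0: ✓ (rhs at j=0)
  i=1: ✗ (lhs fails at k=1 before rhs at j=3)
  i=2: ✓ (rhs at j=3; lhs holds on [2,2])
  i=3: ✓ (rhs at j=3)
  i=4: ✓ (rhs at j=4)
Positions where it holds: {0, 2, 3, 4} → 4.

4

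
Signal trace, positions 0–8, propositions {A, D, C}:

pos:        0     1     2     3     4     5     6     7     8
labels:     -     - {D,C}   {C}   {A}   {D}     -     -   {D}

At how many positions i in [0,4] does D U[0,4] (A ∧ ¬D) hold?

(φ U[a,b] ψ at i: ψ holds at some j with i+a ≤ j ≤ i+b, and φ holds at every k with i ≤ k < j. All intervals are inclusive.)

1

Evaluate at each i in [0,4]:
  i=0: ✗ (lhs fails at k=0 before rhs at j=4)
  i=1: ✗ (lhs fails at k=1 before rhs at j=4)
  i=2: ✗ (lhs fails at k=3 before rhs at j=4)
  i=3: ✗ (lhs fails at k=3 before rhs at j=4)
  i=4: ✓ (rhs at j=4)
Positions where it holds: {4} → 1.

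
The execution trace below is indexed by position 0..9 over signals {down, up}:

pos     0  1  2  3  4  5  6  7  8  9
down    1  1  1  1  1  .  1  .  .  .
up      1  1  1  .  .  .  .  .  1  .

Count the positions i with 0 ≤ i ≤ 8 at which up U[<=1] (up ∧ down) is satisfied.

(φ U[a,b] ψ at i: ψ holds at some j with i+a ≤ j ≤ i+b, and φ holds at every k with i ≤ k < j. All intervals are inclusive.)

Evaluate at each i in [0,8]:
  i=0: ✓ (rhs at j=0)
  i=1: ✓ (rhs at j=1)
  i=2: ✓ (rhs at j=2)
  i=3: ✗ (no rhs in [3,4])
  i=4: ✗ (no rhs in [4,5])
  i=5: ✗ (no rhs in [5,6])
  i=6: ✗ (no rhs in [6,7])
  i=7: ✗ (no rhs in [7,8])
  i=8: ✗ (no rhs in [8,9])
Positions where it holds: {0, 1, 2} → 3.

3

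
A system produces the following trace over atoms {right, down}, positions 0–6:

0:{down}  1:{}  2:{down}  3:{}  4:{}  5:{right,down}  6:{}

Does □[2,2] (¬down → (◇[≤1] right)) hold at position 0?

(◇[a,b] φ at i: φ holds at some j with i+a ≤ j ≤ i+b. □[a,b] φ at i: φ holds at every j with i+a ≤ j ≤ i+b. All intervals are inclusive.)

Check (¬down → (◇[≤1] right)) at every j in [2,2]:
  j=2: antecedent false → ✓
All positions satisfy it → formula holds.

True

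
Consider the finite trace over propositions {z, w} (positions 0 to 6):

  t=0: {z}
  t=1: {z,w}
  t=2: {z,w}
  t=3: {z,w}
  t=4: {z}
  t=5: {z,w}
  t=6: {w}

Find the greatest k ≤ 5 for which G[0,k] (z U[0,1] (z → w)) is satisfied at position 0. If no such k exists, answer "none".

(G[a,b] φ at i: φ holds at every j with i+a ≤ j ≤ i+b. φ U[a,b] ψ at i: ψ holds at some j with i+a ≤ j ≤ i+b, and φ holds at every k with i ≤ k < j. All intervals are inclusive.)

5

(z U[0,1] (z → w)) must hold from j=0 onward; find where it first fails.
  j=0: holds
  j=1: holds
  j=2: holds
  j=3: holds
  j=4: holds
  j=5: holds
Holds through j=5; largest k = 5.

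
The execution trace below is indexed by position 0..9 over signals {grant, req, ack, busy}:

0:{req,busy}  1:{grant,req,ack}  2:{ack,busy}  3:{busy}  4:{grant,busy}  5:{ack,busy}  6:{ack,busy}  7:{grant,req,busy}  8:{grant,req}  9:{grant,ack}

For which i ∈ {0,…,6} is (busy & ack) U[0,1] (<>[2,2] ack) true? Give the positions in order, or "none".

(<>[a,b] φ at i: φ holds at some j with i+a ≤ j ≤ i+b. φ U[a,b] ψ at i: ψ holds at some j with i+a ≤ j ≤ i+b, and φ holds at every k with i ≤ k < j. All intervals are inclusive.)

Evaluate at each i in [0,6]:
  i=0: ✓ (rhs at j=0)
  i=1: ✗ (no rhs in [1,2])
  i=2: ✓ (rhs at j=3; lhs holds on [2,2])
  i=3: ✓ (rhs at j=3)
  i=4: ✓ (rhs at j=4)
  i=5: ✗ (no rhs in [5,6])
  i=6: ✓ (rhs at j=7; lhs holds on [6,6])

0, 2, 3, 4, 6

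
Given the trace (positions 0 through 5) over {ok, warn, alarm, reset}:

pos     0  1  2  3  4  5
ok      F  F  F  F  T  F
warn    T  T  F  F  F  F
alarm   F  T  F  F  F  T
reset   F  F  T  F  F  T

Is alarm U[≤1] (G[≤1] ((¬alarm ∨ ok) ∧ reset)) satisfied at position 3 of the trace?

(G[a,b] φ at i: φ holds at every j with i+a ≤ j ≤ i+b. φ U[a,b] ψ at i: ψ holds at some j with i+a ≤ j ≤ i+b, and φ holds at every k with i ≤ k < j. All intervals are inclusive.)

Need some j in [3,4] with G[≤1] ((¬alarm ∨ ok) ∧ reset), and alarm at every k in [3,j-1].
  j=3: G[≤1] ((¬alarm ∨ ok) ∧ reset) — fails at 3.
  j=4: G[≤1] ((¬alarm ∨ ok) ∧ reset) — fails at 4.
No j in the window works → until fails.

False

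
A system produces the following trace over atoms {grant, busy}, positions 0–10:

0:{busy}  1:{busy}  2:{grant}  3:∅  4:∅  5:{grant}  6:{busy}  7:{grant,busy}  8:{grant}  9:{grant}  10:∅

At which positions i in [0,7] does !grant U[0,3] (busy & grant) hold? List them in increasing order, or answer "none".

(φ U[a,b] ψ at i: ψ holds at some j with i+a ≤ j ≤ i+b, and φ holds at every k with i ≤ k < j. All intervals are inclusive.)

Evaluate at each i in [0,7]:
  i=0: ✗ (no rhs in [0,3])
  i=1: ✗ (no rhs in [1,4])
  i=2: ✗ (no rhs in [2,5])
  i=3: ✗ (no rhs in [3,6])
  i=4: ✗ (lhs fails at k=5 before rhs at j=7)
  i=5: ✗ (lhs fails at k=5 before rhs at j=7)
  i=6: ✓ (rhs at j=7; lhs holds on [6,6])
  i=7: ✓ (rhs at j=7)

6, 7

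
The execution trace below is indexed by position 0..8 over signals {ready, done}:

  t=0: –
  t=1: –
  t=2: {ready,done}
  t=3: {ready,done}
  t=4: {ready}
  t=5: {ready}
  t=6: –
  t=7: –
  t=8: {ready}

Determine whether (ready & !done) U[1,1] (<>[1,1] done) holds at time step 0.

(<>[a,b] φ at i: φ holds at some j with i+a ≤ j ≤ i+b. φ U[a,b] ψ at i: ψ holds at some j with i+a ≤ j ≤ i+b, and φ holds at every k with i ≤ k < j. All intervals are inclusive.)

False

Need some j in [1,1] with <>[1,1] done, and (ready & !done) at every k in [0,j-1].
  j=1: <>[1,1] done holds, but (ready & !done) fails at k=0 → not this j.
No j in the window works → until fails.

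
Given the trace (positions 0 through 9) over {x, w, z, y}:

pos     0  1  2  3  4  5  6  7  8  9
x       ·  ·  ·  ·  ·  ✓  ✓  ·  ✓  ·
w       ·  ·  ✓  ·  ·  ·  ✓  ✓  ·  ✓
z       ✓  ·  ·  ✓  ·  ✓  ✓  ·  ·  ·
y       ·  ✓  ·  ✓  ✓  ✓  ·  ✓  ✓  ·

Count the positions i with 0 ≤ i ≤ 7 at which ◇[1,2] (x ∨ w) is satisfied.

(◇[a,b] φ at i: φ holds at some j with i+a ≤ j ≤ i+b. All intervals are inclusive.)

7

Evaluate at each i in [0,7]:
  i=0: ✓ (witness j=2)
  i=1: ✓ (witness j=2)
  i=2: ✗ (none in [3,4])
  i=3: ✓ (witness j=5)
  i=4: ✓ (witness j=5)
  i=5: ✓ (witness j=6)
  i=6: ✓ (witness j=7)
  i=7: ✓ (witness j=8)
Positions where it holds: {0, 1, 3, 4, 5, 6, 7} → 7.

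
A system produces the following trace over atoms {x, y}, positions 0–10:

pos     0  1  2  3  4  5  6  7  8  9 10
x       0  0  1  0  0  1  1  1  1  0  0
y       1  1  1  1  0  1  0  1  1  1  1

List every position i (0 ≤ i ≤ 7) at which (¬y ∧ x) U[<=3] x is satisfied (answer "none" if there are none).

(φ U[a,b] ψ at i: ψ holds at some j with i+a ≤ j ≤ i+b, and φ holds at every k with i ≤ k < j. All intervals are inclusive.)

Evaluate at each i in [0,7]:
  i=0: ✗ (lhs fails at k=0 before rhs at j=2)
  i=1: ✗ (lhs fails at k=1 before rhs at j=2)
  i=2: ✓ (rhs at j=2)
  i=3: ✗ (lhs fails at k=3 before rhs at j=5)
  i=4: ✗ (lhs fails at k=4 before rhs at j=5)
  i=5: ✓ (rhs at j=5)
  i=6: ✓ (rhs at j=6)
  i=7: ✓ (rhs at j=7)

2, 5, 6, 7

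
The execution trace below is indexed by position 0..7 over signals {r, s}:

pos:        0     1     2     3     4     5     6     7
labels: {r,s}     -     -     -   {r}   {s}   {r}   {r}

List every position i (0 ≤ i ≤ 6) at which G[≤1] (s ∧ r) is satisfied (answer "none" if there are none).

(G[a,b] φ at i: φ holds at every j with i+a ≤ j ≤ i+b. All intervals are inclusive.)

none

Evaluate at each i in [0,6]:
  i=0: ✗ (fails at j=1)
  i=1: ✗ (fails at j=1)
  i=2: ✗ (fails at j=2)
  i=3: ✗ (fails at j=3)
  i=4: ✗ (fails at j=4)
  i=5: ✗ (fails at j=5)
  i=6: ✗ (fails at j=6)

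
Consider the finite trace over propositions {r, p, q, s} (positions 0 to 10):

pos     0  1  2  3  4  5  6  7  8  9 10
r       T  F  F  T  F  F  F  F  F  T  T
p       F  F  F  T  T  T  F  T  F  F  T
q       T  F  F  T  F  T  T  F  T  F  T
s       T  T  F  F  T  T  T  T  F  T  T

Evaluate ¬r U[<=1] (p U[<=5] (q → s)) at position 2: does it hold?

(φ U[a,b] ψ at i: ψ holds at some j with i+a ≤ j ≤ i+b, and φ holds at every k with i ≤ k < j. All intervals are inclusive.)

Need some j in [2,3] with (p U[<=5] (q → s)), and ¬r at every k in [2,j-1].
  j=2: (p U[<=5] (q → s)) holds; no prefix to check → satisfied.

Holds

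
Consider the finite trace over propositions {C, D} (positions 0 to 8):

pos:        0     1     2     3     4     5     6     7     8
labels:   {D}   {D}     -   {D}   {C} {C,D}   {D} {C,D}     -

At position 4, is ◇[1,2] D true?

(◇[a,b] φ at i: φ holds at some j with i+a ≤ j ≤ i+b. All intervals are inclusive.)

Yes

Check D at each j in [5,6]:
  j=5: true
  j=6: true
Found at j=5 → formula holds.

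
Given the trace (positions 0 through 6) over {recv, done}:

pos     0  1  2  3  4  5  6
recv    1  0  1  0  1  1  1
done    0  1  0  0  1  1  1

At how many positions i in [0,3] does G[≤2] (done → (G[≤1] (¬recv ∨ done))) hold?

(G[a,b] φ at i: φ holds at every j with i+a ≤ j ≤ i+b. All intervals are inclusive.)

2

Evaluate at each i in [0,3]:
  i=0: ✗ (fails at j=1)
  i=1: ✗ (fails at j=1)
  i=2: ✓ (all of [2,4])
  i=3: ✓ (all of [3,5])
Positions where it holds: {2, 3} → 2.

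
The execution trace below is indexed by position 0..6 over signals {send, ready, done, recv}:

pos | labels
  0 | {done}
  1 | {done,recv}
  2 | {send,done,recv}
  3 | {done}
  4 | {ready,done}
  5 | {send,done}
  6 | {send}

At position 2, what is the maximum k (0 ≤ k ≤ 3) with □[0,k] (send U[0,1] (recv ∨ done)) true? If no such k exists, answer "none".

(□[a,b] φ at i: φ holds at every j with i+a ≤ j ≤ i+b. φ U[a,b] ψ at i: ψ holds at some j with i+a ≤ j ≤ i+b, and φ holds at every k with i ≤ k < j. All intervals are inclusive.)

(send U[0,1] (recv ∨ done)) must hold from j=2 onward; find where it first fails.
  j=2: holds
  j=3: holds
  j=4: holds
  j=5: holds
Holds through j=5; largest k = 3.

3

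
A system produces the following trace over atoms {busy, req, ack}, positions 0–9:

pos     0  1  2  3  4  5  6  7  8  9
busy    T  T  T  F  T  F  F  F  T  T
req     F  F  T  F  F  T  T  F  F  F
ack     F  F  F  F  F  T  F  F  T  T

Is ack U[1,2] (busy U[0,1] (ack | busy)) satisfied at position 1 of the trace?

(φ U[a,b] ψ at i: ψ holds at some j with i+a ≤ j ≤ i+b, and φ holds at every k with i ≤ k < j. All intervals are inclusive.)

False

Need some j in [2,3] with (busy U[0,1] (ack | busy)), and ack at every k in [1,j-1].
  j=2: (busy U[0,1] (ack | busy)) holds, but ack fails at k=1 → not this j.
  j=3: (busy U[0,1] (ack | busy)) — fails.
No j in the window works → until fails.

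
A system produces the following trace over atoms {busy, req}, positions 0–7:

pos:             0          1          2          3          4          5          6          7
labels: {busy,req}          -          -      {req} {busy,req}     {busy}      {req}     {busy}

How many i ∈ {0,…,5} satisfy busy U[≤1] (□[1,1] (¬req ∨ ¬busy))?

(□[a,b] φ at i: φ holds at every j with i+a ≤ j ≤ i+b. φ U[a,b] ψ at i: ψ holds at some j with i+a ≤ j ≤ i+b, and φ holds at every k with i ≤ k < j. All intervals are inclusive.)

5

Evaluate at each i in [0,5]:
  i=0: ✓ (rhs at j=0)
  i=1: ✓ (rhs at j=1)
  i=2: ✓ (rhs at j=2)
  i=3: ✗ (lhs fails at k=3 before rhs at j=4)
  i=4: ✓ (rhs at j=4)
  i=5: ✓ (rhs at j=5)
Positions where it holds: {0, 1, 2, 4, 5} → 5.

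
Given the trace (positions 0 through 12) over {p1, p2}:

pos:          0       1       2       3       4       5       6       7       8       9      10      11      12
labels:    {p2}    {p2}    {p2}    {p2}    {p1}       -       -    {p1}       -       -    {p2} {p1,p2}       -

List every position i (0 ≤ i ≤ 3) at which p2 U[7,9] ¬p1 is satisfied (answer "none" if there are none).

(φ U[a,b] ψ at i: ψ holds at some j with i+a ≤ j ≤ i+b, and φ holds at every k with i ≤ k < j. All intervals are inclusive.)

Evaluate at each i in [0,3]:
  i=0: ✗ (lhs fails at k=4 before rhs at j=8)
  i=1: ✗ (lhs fails at k=4 before rhs at j=8)
  i=2: ✗ (lhs fails at k=4 before rhs at j=9)
  i=3: ✗ (lhs fails at k=4 before rhs at j=10)

none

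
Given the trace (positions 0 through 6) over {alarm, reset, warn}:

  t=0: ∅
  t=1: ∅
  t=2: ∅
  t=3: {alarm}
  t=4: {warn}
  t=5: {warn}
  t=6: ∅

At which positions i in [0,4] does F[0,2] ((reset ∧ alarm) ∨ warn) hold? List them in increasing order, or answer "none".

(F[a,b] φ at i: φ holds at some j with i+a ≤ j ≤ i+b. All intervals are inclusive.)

Evaluate at each i in [0,4]:
  i=0: ✗ (none in [0,2])
  i=1: ✗ (none in [1,3])
  i=2: ✓ (witness j=4)
  i=3: ✓ (witness j=4)
  i=4: ✓ (witness j=4)

2, 3, 4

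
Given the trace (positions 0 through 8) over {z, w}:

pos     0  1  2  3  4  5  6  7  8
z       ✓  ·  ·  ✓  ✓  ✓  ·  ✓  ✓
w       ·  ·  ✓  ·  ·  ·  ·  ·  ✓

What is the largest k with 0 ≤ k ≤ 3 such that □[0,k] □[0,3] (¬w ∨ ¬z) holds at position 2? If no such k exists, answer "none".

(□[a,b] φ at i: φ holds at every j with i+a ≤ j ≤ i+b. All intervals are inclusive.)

□[0,3] (¬w ∨ ¬z) must hold from j=2 onward; find where it first fails.
  j=2: holds
  j=3: holds
  j=4: holds
  j=5: fails
Holds on [2,4], so largest k = 2.

2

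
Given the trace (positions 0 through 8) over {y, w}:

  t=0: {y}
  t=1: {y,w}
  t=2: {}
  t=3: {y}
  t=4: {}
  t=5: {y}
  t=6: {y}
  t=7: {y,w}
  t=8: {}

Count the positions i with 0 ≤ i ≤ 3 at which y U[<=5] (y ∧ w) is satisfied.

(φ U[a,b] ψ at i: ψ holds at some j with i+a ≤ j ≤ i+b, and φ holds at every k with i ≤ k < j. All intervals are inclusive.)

2

Evaluate at each i in [0,3]:
  i=0: ✓ (rhs at j=1; lhs holds on [0,0])
  i=1: ✓ (rhs at j=1)
  i=2: ✗ (lhs fails at k=2 before rhs at j=7)
  i=3: ✗ (lhs fails at k=4 before rhs at j=7)
Positions where it holds: {0, 1} → 2.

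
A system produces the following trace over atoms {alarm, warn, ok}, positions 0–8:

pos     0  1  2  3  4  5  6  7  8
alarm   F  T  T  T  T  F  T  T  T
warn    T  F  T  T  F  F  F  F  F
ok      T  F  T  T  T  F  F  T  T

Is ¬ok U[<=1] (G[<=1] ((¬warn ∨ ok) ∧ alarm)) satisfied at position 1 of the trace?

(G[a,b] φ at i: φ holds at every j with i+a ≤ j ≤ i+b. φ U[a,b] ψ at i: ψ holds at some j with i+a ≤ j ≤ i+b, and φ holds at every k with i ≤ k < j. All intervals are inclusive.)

Need some j in [1,2] with G[<=1] ((¬warn ∨ ok) ∧ alarm), and ¬ok at every k in [1,j-1].
  j=1: G[<=1] ((¬warn ∨ ok) ∧ alarm) holds; no prefix to check → satisfied.

Holds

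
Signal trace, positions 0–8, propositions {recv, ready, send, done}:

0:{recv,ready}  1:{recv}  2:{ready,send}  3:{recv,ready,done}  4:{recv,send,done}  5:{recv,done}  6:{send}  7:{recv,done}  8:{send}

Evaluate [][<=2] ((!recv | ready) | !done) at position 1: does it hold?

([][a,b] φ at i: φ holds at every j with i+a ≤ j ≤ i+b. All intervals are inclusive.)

Check ((!recv | ready) | !done) at every j in [1,3]:
  j=1: true
  j=2: true
  j=3: true
All positions satisfy it → formula holds.

True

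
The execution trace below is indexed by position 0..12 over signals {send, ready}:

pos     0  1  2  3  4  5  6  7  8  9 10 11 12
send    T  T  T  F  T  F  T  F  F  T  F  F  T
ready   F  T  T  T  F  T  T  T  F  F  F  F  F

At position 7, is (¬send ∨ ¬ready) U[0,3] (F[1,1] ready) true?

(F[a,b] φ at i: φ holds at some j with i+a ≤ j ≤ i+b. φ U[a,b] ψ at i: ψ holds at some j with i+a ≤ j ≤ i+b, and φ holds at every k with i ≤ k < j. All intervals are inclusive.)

Does not hold

Need some j in [7,10] with F[1,1] ready, and (¬send ∨ ¬ready) at every k in [7,j-1].
  j=7: F[1,1] ready — fails (none in [8,8]).
  j=8: F[1,1] ready — fails (none in [9,9]).
  j=9: F[1,1] ready — fails (none in [10,10]).
  j=10: F[1,1] ready — fails (none in [11,11]).
No j in the window works → until fails.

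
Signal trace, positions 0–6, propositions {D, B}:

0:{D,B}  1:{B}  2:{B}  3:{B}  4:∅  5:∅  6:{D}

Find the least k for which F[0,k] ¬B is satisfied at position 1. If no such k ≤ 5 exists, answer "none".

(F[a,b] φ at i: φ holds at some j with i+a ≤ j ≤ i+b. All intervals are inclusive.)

3

Scan j = 1,2,… for ¬B:
  j=1: fails
  j=2: fails
  j=3: fails
  j=4: holds
First hit at j=4, so smallest k = 4-1 = 3.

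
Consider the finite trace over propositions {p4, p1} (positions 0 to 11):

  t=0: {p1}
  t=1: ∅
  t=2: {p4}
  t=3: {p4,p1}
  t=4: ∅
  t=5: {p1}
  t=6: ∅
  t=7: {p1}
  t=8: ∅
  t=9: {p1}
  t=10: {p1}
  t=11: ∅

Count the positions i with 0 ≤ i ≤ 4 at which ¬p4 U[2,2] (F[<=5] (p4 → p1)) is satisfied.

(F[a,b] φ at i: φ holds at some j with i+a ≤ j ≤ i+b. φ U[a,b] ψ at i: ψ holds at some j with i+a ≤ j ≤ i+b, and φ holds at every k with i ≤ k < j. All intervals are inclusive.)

2

Evaluate at each i in [0,4]:
  i=0: ✓ (rhs at j=2; lhs holds on [0,1])
  i=1: ✗ (lhs fails at k=2 before rhs at j=3)
  i=2: ✗ (lhs fails at k=2 before rhs at j=4)
  i=3: ✗ (lhs fails at k=3 before rhs at j=5)
  i=4: ✓ (rhs at j=6; lhs holds on [4,5])
Positions where it holds: {0, 4} → 2.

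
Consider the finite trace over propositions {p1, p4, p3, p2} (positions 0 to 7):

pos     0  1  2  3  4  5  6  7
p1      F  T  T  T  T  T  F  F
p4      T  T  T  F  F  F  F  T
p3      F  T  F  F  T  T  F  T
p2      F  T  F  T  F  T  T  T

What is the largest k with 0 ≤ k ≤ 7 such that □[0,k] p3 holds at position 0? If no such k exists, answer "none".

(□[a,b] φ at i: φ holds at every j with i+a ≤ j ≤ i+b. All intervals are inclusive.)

p3 must hold from j=0 onward; find where it first fails.
  j=0: fails → no k works.

none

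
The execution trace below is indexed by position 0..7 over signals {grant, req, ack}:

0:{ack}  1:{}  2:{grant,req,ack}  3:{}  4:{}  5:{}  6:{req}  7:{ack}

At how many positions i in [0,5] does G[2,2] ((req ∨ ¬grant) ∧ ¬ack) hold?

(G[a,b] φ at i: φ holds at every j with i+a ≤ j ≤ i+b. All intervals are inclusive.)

Evaluate at each i in [0,5]:
  i=0: ✗ (fails at j=2)
  i=1: ✓ (all of [3,3])
  i=2: ✓ (all of [4,4])
  i=3: ✓ (all of [5,5])
  i=4: ✓ (all of [6,6])
  i=5: ✗ (fails at j=7)
Positions where it holds: {1, 2, 3, 4} → 4.

4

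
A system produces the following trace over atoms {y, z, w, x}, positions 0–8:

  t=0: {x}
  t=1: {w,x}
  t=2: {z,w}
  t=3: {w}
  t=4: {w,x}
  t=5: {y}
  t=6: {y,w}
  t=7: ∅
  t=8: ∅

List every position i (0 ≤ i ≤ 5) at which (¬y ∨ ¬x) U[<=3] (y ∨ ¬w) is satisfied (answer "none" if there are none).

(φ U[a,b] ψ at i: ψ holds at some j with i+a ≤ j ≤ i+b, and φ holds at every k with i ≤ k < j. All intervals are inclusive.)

Evaluate at each i in [0,5]:
  i=0: ✓ (rhs at j=0)
  i=1: ✗ (no rhs in [1,4])
  i=2: ✓ (rhs at j=5; lhs holds on [2,4])
  i=3: ✓ (rhs at j=5; lhs holds on [3,4])
  i=4: ✓ (rhs at j=5; lhs holds on [4,4])
  i=5: ✓ (rhs at j=5)

0, 2, 3, 4, 5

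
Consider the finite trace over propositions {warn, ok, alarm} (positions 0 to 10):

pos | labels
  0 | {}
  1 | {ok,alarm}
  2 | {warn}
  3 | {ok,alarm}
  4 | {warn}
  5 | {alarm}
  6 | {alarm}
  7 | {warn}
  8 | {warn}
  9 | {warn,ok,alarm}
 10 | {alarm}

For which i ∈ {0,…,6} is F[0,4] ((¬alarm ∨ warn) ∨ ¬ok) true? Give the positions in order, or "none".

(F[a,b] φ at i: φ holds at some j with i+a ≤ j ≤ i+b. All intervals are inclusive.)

0, 1, 2, 3, 4, 5, 6

Evaluate at each i in [0,6]:
  i=0: ✓ (witness j=0)
  i=1: ✓ (witness j=2)
  i=2: ✓ (witness j=2)
  i=3: ✓ (witness j=4)
  i=4: ✓ (witness j=4)
  i=5: ✓ (witness j=5)
  i=6: ✓ (witness j=6)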